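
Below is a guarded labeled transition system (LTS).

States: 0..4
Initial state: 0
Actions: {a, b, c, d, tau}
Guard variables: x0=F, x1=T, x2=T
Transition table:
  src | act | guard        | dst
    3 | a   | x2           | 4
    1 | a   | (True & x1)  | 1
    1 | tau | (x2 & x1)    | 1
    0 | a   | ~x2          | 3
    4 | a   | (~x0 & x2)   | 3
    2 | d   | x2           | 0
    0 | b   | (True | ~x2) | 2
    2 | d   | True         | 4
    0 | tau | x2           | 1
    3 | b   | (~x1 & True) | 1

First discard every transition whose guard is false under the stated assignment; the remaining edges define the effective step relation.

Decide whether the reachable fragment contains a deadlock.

Reach set: {0,1,2,3,4}
  0: b→2  tau→1  [deg 2]
  1: a→1  tau→1  [deg 2]
  2: d→0  d→4  [deg 2]
  3: a→4  [deg 1]
  4: a→3  [deg 1]

Answer: DEADLOCK-FREE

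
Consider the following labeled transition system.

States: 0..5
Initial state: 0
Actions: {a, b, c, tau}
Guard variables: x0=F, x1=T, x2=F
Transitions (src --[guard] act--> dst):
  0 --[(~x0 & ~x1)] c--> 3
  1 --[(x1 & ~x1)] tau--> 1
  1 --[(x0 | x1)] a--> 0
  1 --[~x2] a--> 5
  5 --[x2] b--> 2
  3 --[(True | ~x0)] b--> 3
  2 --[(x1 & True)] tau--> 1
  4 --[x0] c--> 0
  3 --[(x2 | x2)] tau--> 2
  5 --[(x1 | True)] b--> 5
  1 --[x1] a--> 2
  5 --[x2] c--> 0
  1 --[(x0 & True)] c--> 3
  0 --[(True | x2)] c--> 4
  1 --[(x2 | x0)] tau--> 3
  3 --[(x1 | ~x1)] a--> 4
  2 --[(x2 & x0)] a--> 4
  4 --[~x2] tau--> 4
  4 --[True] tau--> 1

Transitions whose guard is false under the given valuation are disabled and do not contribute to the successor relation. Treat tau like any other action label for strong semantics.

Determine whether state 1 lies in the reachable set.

10 transition(s) survive guard evaluation.
Layer 0: {0}
Layer 1: {4}  cumulative {0,4}
Layer 2: {1}  cumulative {0,1,4}
Layer 3: {2,5}  cumulative {0,1,2,4,5}
Reachable = {0,1,2,4,5}
Path to 1: c·tau

Answer: REACHABLE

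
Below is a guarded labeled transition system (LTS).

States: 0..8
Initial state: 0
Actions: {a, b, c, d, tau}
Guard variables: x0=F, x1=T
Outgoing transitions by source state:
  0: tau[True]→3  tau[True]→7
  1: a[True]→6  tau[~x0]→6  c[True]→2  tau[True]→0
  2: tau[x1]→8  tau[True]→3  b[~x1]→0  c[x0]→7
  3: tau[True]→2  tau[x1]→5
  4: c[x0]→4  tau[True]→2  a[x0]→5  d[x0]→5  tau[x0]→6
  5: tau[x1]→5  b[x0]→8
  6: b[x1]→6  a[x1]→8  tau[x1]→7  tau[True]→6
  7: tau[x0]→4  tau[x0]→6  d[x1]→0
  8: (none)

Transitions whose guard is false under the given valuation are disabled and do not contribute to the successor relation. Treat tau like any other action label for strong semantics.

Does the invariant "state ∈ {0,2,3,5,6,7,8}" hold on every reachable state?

Answer: INVARIANT HOLDS

Working:
Safe = {0,2,3,5,6,7,8}
Reachable = {0,2,3,5,7,8}
  0: safe
  2: safe
  3: safe
  5: safe
  7: safe
  8: safe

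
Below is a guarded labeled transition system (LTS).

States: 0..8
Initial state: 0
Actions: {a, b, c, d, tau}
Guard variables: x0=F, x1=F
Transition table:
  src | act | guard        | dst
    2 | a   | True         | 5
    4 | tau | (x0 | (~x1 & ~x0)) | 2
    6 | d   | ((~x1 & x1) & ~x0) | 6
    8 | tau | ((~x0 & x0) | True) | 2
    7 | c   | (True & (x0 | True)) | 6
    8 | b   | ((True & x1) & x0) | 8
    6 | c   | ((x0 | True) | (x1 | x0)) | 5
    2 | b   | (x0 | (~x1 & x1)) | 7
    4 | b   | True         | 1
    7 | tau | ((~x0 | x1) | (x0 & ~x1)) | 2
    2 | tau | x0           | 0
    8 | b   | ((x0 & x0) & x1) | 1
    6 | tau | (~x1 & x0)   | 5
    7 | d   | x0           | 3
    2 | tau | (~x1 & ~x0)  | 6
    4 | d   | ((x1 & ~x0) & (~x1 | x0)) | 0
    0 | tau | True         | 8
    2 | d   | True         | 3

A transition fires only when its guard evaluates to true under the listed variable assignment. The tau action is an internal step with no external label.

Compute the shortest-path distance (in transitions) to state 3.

Breadth-first toward 3:
  L0 = {0}
  L1 = {8}
  L2 = {2}
  L3 = {3,5,6}
depth(3)=3, e.g. tau·tau·d

Answer: 3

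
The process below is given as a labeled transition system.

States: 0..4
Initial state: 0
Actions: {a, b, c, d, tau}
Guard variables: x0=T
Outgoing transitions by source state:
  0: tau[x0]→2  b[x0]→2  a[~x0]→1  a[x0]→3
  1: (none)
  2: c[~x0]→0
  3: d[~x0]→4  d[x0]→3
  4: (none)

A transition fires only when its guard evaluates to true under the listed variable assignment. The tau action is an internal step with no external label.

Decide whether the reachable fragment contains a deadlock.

Reachable = {0,2,3}
  0: a→3  b→2  tau→2  [3 exit(s)]
  2: ∅  [no exit]
  3: d→3  [1 exit(s)]
Path to 2: tau

Answer: DEADLOCK at state 2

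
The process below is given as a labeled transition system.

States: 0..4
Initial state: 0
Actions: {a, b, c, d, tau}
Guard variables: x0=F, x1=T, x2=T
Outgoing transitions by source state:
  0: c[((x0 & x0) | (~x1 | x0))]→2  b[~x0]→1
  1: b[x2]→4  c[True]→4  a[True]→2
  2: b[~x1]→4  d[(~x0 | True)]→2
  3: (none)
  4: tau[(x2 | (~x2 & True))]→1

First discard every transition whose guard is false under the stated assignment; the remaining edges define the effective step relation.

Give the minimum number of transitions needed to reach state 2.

Answer: 2

Working:
Breadth-first toward 2:
  Layer 0: {0}
  Layer 1: {1}
  Layer 2: {2,4}
first hit 2 at d=2 via b·a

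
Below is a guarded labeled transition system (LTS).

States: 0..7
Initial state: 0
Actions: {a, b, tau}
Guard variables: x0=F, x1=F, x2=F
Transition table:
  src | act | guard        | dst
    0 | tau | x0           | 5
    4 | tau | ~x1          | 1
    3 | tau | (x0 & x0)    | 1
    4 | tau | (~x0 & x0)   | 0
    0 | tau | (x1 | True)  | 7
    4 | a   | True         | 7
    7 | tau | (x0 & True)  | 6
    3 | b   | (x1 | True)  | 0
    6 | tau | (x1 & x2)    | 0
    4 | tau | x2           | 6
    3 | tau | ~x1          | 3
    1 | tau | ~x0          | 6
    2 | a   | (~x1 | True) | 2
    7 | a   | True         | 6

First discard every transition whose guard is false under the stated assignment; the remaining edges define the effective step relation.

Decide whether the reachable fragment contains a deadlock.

Reach set: {0,6,7}
  0: tau→7  [1 out]
  6: ∅  [STUCK]
  7: a→6  [1 out]
witness 6: tau·a

Answer: DEADLOCK at state 6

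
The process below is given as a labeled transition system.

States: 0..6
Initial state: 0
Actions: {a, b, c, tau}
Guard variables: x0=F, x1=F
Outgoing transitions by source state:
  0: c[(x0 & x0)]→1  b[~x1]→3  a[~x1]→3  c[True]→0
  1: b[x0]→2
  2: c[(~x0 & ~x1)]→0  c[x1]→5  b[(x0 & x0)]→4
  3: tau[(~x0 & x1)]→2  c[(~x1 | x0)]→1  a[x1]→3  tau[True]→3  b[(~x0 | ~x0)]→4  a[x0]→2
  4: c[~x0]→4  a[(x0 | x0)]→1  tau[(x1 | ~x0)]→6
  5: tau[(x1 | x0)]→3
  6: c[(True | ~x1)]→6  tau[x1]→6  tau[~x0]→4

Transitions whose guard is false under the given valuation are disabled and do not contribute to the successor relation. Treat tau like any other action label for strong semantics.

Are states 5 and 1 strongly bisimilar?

Answer: BISIMILAR

Working:
Compute ~ classes (split until stable):
  π0 = {{0,1,2,3,4,5,6}}
  π1 = {{0},{1,5},{2},{3},{4,6}}
stable after 2 split(s): 5 block(s)
[5]={1,5}  [1]={1,5}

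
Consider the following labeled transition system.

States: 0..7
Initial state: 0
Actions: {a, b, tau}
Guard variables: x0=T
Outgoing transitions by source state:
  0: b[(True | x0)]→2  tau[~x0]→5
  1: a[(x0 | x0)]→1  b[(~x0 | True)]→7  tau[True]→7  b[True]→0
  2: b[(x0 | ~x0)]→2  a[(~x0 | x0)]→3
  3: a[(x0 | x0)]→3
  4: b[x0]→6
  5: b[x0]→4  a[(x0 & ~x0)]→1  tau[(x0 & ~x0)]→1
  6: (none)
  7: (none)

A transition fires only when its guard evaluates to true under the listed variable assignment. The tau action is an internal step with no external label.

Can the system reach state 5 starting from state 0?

10 transition(s) survive guard evaluation.
Layer 0: {0}
Layer 1: {2}  cumulative {0,2}
Layer 2: {3}  cumulative {0,2,3}
Reach set: {0,2,3}

Answer: UNREACHABLE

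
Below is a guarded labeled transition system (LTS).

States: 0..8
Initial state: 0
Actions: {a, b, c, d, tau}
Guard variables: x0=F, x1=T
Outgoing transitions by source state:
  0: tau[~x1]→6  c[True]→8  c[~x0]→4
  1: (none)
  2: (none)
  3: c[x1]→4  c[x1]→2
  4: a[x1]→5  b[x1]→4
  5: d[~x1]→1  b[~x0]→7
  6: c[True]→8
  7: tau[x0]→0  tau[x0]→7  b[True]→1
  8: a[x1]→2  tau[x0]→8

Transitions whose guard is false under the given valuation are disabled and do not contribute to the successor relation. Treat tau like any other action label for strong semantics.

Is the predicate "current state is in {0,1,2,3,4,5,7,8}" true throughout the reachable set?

Answer: INVARIANT HOLDS

Trace:
Allowed set {0,1,2,3,4,5,7,8}
R = {0,1,2,4,5,7,8}
  0: ✓
  1: ✓
  2: ✓
  4: ✓
  5: ✓
  7: ✓
  8: ✓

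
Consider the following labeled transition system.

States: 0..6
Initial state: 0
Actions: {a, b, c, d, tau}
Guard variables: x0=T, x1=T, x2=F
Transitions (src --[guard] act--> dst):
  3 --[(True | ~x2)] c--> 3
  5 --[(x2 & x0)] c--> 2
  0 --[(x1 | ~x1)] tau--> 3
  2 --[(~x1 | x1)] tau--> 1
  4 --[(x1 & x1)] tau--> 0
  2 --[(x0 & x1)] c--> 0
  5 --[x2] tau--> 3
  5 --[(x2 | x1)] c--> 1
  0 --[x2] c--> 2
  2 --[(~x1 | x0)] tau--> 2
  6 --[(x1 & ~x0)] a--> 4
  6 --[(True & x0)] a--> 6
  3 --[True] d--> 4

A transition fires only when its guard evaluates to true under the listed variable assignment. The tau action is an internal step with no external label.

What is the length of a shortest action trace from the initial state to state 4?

Answer: 2

Analysis:
Layered search for 4:
  depth 0: {0}
  depth 1: {3}
  depth 2: {4}
depth(4)=2, e.g. tau·d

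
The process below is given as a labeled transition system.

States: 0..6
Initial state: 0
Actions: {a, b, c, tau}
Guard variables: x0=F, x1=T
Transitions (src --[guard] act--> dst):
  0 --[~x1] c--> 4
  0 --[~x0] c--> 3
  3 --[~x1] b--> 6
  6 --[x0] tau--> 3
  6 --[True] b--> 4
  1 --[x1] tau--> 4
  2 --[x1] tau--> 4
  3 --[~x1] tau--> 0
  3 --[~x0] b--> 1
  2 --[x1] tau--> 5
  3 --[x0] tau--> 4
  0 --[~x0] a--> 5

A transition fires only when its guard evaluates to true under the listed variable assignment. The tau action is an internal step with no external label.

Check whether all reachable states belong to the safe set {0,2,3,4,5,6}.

Answer: INVARIANT VIOLATED at state 1

Analysis:
Allowed set {0,2,3,4,5,6}
R = {0,1,3,4,5}
  0: safe
  1: VIOLATES
  3: safe
  4: safe
  5: safe
reach 1 via c·b — violates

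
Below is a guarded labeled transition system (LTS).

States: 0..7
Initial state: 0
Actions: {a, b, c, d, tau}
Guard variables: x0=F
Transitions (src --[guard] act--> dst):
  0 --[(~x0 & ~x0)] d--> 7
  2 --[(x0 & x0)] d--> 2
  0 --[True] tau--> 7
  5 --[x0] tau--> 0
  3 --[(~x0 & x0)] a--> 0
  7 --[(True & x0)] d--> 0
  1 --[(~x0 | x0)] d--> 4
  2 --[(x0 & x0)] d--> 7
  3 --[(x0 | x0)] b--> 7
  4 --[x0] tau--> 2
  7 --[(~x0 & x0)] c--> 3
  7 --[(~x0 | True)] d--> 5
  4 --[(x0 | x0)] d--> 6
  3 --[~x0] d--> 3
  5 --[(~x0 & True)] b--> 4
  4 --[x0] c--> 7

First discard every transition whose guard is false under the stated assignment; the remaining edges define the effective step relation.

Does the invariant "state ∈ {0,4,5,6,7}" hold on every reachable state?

Safe = {0,4,5,6,7}
Reachable = {0,4,5,7}
  0: safe
  4: safe
  5: safe
  7: safe

Answer: INVARIANT HOLDS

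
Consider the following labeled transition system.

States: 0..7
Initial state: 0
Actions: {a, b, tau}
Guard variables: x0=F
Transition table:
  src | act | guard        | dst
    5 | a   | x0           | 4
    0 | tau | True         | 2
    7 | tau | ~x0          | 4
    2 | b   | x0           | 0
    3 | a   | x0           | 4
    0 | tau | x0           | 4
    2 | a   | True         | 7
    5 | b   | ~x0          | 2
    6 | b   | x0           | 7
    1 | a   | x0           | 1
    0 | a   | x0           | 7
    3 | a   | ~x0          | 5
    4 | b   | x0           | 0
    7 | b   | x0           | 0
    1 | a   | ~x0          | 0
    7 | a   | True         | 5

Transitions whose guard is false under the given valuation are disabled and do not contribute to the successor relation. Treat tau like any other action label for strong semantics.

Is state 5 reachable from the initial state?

Guard filter leaves 7 enabled edge(s).
Layer 0: {0}
Layer 1: {2}  now seen {0,2}
Layer 2: {7}  now seen {0,2,7}
Layer 3: {4,5}  now seen {0,2,4,5,7}
Reach set: {0,2,4,5,7}
witness 5: tau·a·a

Answer: REACHABLE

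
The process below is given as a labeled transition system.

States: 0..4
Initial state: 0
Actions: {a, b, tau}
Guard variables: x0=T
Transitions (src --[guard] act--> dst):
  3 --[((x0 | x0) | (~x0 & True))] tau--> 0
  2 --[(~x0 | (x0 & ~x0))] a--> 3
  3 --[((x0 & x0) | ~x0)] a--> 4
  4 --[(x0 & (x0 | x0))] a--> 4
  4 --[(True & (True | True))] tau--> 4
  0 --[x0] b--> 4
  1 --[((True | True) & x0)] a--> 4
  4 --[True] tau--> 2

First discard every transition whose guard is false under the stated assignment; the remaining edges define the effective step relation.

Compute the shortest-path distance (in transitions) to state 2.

Answer: 2

Working:
BFS to 2:
  Layer 0: {0}
  Layer 1: {4}
  Layer 2: {2}
depth(2)=2, e.g. b·tau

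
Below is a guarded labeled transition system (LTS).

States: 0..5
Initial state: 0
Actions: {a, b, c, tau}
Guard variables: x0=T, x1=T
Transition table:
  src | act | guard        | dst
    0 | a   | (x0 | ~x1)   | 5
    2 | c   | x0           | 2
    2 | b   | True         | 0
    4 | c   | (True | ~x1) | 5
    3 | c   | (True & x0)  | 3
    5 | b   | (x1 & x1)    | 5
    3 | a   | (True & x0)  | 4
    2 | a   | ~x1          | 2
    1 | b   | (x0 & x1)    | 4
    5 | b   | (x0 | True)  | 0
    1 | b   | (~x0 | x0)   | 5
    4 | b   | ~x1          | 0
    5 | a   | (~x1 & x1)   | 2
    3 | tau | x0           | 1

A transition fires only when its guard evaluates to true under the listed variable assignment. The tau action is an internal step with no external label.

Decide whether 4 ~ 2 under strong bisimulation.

Bisimulation quotient by refinement:
  round 0: {{0,1,2,3,4,5}}
  round 1: {{0},{1,5},{2},{3},{4}}
  round 2: {{0},{1},{2},{3},{4},{5}}
6 equivalence class(es) (converged in 3)
class of 4: {4}; class of 2: {2}

Answer: NOT BISIMILAR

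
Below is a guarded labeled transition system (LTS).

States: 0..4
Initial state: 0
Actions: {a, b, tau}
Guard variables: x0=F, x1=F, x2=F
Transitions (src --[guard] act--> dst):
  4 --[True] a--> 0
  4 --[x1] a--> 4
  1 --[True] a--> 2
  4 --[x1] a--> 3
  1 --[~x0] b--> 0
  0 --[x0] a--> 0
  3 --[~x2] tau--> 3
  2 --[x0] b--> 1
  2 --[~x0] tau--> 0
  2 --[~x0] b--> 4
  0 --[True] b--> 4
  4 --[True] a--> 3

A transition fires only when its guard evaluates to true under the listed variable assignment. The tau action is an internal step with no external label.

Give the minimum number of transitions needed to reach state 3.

Answer: 2

Trace:
Breadth-first toward 3:
  Layer 0: {0}
  Layer 1: {4}
  Layer 2: {3}
depth(3)=2, e.g. b·a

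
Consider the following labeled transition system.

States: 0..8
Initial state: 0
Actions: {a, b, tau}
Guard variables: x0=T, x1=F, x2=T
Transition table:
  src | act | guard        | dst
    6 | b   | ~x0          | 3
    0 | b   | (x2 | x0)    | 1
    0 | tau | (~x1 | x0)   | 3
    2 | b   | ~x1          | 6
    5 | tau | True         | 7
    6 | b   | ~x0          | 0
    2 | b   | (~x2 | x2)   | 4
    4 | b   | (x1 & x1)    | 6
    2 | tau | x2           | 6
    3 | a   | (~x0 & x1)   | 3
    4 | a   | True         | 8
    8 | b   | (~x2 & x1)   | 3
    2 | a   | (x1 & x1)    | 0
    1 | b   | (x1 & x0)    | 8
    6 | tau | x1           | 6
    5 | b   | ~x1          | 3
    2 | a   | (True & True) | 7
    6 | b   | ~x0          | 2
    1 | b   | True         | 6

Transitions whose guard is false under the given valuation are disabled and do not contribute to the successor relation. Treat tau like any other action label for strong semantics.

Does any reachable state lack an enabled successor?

Answer: DEADLOCK at state 3

Analysis:
Reach set: {0,1,3,6}
  0: b→1  tau→3  [deg 2]
  1: b→6  [deg 1]
  3: ∅  [no exit]
  6: ∅  [no exit]
trace reaching 3: tau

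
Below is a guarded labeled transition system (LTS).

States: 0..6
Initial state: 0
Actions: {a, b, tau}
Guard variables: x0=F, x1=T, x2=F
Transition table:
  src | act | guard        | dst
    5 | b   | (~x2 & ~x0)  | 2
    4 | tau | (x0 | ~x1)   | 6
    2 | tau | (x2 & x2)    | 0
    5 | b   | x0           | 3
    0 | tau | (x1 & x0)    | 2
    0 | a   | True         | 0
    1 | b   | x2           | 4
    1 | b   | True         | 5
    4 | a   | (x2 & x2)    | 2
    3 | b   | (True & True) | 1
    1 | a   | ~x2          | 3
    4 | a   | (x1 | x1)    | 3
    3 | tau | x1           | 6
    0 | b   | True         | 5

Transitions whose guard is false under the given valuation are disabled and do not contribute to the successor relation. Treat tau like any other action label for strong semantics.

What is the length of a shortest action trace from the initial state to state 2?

Answer: 2

Working:
Layered search for 2:
  Layer 0: {0}
  Layer 1: {5}
  Layer 2: {2}
first hit 2 at d=2 via b·b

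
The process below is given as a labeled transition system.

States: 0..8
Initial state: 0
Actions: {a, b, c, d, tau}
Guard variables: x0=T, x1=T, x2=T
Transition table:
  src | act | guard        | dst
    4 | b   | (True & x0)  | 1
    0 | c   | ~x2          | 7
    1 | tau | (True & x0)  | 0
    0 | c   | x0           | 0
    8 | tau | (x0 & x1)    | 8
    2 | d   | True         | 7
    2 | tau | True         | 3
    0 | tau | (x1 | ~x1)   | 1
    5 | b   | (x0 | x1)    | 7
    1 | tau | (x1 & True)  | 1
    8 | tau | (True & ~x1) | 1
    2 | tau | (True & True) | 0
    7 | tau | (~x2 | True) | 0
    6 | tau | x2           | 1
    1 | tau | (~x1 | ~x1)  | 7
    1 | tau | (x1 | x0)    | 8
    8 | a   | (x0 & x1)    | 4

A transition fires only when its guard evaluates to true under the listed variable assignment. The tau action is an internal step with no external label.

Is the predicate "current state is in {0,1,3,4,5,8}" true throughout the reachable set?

Answer: INVARIANT HOLDS

Analysis:
Allowed set {0,1,3,4,5,8}
R = {0,1,4,8}
  0: ✓
  1: ✓
  4: ✓
  8: ✓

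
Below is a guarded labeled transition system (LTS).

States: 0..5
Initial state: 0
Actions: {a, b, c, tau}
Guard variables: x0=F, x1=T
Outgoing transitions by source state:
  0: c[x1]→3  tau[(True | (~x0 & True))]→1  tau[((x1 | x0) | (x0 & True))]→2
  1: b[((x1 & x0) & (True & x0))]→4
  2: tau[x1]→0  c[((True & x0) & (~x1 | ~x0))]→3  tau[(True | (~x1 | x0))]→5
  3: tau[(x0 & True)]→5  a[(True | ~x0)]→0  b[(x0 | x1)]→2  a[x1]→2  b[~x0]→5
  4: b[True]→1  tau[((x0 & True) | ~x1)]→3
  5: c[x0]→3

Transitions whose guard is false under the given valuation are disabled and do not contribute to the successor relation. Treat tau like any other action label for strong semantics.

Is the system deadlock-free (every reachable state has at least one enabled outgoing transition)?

Reach set: {0,1,2,3,5}
  0: c→3  tau→1  tau→2  [3 exit(s)]
  1: ∅  [deadlock]
  2: tau→0  tau→5  [2 exit(s)]
  3: a→0  a→2  b→2  b→5  [4 exit(s)]
  5: ∅  [deadlock]
Path to 1: tau

Answer: DEADLOCK at state 1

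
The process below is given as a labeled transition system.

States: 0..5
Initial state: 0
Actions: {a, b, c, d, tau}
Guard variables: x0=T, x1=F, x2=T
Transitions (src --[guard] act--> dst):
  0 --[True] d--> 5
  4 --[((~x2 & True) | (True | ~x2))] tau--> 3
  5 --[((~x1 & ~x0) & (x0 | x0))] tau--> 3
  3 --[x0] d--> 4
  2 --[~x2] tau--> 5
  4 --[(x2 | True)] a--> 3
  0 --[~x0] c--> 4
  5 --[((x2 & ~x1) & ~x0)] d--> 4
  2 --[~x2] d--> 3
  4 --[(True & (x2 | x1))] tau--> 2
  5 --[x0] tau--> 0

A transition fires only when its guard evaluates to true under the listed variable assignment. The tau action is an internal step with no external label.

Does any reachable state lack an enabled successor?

Reach set: {0,5}
  0: d→5  [deg 1]
  5: tau→0  [deg 1]

Answer: DEADLOCK-FREE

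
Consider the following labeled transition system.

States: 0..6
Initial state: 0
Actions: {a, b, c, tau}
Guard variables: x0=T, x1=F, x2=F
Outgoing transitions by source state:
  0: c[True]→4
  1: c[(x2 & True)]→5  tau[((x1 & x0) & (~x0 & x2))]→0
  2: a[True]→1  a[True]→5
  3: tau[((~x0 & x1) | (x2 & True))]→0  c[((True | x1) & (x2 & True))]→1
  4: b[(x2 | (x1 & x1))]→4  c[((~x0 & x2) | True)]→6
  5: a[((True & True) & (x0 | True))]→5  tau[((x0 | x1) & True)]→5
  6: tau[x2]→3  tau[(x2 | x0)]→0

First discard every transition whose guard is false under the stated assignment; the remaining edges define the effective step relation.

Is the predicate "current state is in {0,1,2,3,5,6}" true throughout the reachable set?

Answer: INVARIANT VIOLATED at state 4

Working:
Allowed set {0,1,2,3,5,6}
Reach set: {0,4,6}
  0: safe
  4: VIOLATES
  6: safe
witness against invariant: c → 4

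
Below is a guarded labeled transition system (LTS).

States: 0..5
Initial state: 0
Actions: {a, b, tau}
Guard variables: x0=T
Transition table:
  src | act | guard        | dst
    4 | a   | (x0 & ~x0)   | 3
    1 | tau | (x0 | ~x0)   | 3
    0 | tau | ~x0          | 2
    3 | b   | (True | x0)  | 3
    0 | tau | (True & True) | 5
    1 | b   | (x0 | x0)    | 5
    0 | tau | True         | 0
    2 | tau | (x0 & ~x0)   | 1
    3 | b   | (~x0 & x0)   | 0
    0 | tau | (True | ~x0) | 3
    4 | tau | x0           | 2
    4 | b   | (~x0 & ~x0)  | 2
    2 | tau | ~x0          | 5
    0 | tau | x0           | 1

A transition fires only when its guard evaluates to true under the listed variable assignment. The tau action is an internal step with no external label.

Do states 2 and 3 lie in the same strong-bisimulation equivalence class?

Refine partition for ~:
  round 0: {{0,1,2,3,4,5}}
  round 1: {{0,4},{1},{2,5},{3}}
  round 2: {{0},{1},{2,5},{3},{4}}
stable after 3 split(s): 5 block(s)
2∈{2,5}, 3∈{3}

Answer: NOT BISIMILAR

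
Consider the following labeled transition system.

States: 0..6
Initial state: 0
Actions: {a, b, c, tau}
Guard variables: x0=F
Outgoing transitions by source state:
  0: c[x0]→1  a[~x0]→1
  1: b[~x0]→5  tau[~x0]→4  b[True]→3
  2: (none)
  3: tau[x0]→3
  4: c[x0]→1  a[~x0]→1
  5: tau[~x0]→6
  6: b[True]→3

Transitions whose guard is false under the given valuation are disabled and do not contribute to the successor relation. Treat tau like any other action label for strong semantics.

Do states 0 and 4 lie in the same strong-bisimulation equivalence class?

Answer: BISIMILAR

Analysis:
Compute ~ classes (split until stable):
  P[0] = {{0,1,2,3,4,5,6}}
  P[1] = {{0,4},{1},{2,3},{5},{6}}
stable after 2 split(s): 5 block(s)
class of 0: {0,4}; class of 4: {0,4}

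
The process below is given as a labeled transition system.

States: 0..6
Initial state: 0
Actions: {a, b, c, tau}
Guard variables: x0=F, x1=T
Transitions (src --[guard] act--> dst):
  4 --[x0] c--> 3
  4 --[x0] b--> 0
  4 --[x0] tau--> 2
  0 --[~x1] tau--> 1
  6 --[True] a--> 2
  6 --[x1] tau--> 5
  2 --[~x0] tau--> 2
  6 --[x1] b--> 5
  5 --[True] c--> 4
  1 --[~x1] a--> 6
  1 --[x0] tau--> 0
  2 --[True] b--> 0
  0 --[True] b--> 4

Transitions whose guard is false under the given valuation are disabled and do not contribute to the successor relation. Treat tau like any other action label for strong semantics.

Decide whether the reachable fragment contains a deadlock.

Answer: DEADLOCK at state 4

Analysis:
Reachable = {0,4}
  0: b→4  [1 out]
  4: ∅  [no exit]
trace reaching 4: b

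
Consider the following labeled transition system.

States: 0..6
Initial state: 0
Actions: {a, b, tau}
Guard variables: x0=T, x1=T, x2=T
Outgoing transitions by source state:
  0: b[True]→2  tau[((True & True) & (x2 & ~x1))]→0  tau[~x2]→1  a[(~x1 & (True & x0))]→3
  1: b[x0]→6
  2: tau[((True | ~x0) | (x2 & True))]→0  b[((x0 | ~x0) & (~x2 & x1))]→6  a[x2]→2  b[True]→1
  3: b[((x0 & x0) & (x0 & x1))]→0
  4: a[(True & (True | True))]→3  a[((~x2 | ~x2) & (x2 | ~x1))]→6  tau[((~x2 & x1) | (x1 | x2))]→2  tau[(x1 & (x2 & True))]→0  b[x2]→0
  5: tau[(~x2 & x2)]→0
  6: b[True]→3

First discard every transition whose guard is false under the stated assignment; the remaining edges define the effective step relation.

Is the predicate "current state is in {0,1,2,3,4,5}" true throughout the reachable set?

Answer: INVARIANT VIOLATED at state 6

Working:
Safe = {0,1,2,3,4,5}
Reach set: {0,1,2,3,6}
  0: ✓
  1: ✓
  2: ✓
  3: ✓
  6: VIOLATES
witness against invariant: b·b·b → 6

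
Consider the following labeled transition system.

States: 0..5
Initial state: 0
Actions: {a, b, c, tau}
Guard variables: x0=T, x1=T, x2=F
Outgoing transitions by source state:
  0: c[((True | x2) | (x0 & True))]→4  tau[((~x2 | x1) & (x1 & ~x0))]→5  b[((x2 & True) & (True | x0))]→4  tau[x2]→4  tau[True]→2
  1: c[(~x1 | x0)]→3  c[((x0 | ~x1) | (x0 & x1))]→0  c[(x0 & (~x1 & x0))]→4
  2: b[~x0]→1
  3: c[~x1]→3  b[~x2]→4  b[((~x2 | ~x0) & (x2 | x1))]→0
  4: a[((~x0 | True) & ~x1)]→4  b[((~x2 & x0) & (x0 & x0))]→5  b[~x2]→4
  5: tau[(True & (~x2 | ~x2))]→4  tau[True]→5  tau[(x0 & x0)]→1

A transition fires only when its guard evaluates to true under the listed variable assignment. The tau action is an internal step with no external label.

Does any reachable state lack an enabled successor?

R = {0,1,2,3,4,5}
  0: c→4  tau→2  [2 exit(s)]
  1: c→0  c→3  [2 exit(s)]
  2: ∅  [no exit]
  3: b→0  b→4  [2 exit(s)]
  4: b→4  b→5  [2 exit(s)]
  5: tau→1  tau→4  tau→5  [3 exit(s)]
Path to 2: tau

Answer: DEADLOCK at state 2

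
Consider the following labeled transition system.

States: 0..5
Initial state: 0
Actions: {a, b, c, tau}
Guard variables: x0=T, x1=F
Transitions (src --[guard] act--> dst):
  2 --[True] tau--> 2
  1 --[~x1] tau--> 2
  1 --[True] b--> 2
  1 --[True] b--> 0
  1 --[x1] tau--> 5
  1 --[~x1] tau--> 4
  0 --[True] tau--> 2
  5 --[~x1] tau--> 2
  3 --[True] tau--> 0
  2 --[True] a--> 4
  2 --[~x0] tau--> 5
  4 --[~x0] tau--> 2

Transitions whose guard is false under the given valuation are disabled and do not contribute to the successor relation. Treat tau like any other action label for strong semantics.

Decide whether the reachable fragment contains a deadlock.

Reachable = {0,2,4}
  0: tau→2  [deg 1]
  2: a→4  tau→2  [deg 2]
  4: ∅  [deadlock]
trace reaching 4: tau·a

Answer: DEADLOCK at state 4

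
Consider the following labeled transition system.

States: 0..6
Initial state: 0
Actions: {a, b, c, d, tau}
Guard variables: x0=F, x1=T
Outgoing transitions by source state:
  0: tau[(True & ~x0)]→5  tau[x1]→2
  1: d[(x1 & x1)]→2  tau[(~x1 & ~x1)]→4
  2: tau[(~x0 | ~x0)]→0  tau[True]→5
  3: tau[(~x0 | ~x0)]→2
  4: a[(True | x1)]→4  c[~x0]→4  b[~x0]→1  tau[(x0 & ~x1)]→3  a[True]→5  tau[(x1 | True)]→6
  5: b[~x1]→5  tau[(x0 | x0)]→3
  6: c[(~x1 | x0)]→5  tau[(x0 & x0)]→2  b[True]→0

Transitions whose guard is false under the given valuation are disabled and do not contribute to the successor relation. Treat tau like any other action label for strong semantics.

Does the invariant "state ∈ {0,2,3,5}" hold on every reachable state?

Answer: INVARIANT HOLDS

Analysis:
Allowed set {0,2,3,5}
R = {0,2,5}
  0: ok
  2: ok
  5: ok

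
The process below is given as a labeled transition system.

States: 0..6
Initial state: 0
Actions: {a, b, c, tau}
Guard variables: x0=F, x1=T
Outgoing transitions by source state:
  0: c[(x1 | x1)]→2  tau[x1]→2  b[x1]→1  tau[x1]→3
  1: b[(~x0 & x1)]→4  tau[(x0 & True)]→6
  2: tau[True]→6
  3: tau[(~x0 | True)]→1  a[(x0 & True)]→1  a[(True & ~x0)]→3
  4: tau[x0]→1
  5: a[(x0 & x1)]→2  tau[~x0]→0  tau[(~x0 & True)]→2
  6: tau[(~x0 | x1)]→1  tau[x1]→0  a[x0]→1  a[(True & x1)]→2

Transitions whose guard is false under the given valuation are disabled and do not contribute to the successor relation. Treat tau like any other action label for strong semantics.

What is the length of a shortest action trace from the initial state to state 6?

Layered search for 6:
  depth 0: {0}
  depth 1: {1,2,3}
  depth 2: {4,6}
depth(6)=2, e.g. c·tau

Answer: 2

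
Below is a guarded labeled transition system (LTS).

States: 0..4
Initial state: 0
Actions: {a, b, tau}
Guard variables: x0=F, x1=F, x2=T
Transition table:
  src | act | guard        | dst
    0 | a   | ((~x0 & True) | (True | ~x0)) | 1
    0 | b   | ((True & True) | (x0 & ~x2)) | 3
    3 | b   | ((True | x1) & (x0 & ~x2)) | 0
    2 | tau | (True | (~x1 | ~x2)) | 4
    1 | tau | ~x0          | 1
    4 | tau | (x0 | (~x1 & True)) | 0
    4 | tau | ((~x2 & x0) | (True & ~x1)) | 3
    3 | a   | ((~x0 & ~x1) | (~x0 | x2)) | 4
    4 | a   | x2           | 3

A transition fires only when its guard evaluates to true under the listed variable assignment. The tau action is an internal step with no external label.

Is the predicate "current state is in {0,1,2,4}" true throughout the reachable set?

Answer: INVARIANT VIOLATED at state 3

Trace:
Inv-set: {0,1,2,4}
R = {0,1,3,4}
  0: safe
  1: safe
  3: ✗ unsafe
  4: safe
witness against invariant: b → 3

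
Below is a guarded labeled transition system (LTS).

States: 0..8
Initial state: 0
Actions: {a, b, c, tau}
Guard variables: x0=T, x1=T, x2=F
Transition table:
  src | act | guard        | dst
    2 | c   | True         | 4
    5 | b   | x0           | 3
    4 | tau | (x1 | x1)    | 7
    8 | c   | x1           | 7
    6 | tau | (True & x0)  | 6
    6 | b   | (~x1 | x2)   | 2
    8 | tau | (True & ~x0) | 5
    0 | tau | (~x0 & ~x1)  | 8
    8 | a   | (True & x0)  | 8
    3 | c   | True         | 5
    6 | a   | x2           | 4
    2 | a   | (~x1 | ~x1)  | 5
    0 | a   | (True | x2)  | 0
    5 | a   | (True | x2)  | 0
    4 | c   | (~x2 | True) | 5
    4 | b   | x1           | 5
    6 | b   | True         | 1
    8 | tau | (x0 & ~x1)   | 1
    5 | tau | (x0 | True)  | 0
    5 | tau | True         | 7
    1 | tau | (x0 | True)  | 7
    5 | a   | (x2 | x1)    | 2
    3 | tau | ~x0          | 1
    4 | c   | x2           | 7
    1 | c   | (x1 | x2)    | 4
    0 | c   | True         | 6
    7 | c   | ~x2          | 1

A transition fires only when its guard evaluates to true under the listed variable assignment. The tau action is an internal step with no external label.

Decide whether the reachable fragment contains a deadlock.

Answer: DEADLOCK-FREE

Working:
Reachable = {0,1,2,3,4,5,6,7}
  0: a→0  c→6  [deg 2]
  1: c→4  tau→7  [deg 2]
  2: c→4  [deg 1]
  3: c→5  [deg 1]
  4: b→5  c→5  tau→7  [deg 3]
  5: a→0  a→2  b→3  tau→0  tau→7  [deg 5]
  6: b→1  tau→6  [deg 2]
  7: c→1  [deg 1]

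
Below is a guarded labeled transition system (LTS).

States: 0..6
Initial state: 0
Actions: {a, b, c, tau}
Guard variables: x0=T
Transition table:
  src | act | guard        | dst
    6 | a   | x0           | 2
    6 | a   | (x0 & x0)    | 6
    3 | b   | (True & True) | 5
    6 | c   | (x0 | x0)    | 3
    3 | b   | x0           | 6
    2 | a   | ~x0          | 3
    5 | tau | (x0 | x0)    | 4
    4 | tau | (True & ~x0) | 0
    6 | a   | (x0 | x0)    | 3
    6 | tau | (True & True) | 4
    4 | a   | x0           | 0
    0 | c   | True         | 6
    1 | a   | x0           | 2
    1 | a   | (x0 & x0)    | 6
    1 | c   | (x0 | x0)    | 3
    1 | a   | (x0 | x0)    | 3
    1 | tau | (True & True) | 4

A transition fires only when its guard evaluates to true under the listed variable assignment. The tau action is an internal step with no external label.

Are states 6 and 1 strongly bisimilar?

Refine partition for ~:
  P[0] = {{0,1,2,3,4,5,6}}
  P[1] = {{0},{1,6},{2},{3},{4},{5}}
stable after 2 split(s): 6 block(s)
6∈{1,6}, 1∈{1,6}

Answer: BISIMILAR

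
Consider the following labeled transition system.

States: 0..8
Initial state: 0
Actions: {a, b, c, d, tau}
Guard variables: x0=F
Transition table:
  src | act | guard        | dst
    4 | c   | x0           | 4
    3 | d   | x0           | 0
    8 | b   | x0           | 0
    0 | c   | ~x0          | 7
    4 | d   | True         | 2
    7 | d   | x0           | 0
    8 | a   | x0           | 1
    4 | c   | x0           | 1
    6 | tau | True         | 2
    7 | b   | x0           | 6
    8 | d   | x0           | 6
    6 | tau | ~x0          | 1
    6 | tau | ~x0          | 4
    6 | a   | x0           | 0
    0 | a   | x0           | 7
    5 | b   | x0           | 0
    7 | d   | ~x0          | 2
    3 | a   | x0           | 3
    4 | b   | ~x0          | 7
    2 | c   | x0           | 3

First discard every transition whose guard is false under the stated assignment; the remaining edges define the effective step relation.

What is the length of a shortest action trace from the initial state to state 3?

Layered search for 3:
  depth 0: {0}
  depth 1: {7}
  depth 2: {2}
3 never appears.

Answer: UNREACHABLE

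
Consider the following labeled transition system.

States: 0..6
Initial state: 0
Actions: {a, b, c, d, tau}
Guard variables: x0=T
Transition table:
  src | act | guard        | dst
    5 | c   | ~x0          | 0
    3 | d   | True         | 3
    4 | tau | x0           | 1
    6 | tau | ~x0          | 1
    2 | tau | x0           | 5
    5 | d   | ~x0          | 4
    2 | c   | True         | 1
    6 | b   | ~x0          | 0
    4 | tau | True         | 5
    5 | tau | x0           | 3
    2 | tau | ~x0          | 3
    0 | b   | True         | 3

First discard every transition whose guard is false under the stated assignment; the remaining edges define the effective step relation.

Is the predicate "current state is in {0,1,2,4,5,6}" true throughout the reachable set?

Inv-set: {0,1,2,4,5,6}
R = {0,3}
  0: ok
  3: VIOLATES
counterexample path to 3: b

Answer: INVARIANT VIOLATED at state 3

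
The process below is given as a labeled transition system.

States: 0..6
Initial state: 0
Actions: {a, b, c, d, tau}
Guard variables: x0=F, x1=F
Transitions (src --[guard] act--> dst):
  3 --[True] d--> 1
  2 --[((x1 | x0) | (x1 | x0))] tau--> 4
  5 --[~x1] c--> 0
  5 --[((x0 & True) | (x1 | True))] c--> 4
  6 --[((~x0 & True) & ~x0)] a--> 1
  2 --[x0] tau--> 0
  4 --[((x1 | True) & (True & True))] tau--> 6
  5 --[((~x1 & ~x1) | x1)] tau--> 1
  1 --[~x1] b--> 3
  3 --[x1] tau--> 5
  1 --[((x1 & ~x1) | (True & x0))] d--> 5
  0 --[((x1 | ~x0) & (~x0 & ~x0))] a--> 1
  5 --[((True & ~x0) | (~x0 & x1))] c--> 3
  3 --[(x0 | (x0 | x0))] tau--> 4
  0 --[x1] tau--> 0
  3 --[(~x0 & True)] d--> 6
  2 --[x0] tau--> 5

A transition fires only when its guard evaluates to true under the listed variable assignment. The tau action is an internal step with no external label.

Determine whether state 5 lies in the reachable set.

Answer: UNREACHABLE

Analysis:
10 transition(s) survive guard evaluation.
L0 = {0}
L1 = {1}  total {0,1}
L2 = {3}  total {0,1,3}
L3 = {6}  total {0,1,3,6}
Reach set: {0,1,3,6}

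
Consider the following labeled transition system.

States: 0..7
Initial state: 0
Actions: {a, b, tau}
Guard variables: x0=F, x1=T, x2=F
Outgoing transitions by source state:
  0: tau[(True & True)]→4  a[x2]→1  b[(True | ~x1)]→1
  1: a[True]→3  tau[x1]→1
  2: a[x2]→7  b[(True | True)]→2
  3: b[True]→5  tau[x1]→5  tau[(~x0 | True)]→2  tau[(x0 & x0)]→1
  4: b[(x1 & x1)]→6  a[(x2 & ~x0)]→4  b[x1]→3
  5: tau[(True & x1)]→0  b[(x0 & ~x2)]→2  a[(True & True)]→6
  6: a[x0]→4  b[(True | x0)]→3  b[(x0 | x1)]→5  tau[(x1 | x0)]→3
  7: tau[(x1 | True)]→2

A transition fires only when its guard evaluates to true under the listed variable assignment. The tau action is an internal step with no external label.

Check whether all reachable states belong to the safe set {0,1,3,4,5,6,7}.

Safe = {0,1,3,4,5,6,7}
R = {0,1,2,3,4,5,6}
  0: ok
  1: ok
  2: VIOLATES
  3: ok
  4: ok
  5: ok
  6: ok
reach 2 via tau·b·tau — violates

Answer: INVARIANT VIOLATED at state 2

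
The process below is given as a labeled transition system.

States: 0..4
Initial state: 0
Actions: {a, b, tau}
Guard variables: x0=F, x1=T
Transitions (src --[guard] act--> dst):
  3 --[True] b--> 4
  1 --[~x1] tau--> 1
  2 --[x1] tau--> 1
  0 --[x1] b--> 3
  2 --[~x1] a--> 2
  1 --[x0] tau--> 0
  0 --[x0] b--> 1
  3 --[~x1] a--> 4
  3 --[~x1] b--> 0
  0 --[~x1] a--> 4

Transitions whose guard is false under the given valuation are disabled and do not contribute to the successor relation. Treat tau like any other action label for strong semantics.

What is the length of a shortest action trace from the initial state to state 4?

Breadth-first toward 4:
  depth 0: {0}
  depth 1: {3}
  depth 2: {4}
first hit 4 at d=2 via b·b

Answer: 2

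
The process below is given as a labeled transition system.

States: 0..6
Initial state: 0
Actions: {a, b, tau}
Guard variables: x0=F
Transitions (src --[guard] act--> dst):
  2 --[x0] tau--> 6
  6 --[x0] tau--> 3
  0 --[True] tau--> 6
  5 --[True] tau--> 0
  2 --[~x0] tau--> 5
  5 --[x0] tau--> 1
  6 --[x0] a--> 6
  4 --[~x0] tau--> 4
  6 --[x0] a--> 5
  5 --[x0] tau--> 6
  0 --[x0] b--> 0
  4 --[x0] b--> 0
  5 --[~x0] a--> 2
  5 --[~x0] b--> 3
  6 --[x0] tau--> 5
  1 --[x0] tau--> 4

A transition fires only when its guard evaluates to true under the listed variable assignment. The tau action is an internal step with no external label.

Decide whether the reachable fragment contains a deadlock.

Reachable = {0,6}
  0: tau→6  [1 out]
  6: ∅  [no exit]
trace reaching 6: tau

Answer: DEADLOCK at state 6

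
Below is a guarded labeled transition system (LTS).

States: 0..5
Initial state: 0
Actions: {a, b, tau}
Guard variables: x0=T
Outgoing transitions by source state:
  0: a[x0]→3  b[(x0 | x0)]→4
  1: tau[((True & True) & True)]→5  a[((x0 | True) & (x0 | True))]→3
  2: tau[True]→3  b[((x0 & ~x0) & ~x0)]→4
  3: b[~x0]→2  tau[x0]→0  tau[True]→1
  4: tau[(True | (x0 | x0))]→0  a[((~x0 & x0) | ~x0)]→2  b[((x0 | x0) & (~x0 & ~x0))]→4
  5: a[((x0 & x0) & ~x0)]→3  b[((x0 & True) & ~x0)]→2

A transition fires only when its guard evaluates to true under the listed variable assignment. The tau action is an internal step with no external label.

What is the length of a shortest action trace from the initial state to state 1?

BFS to 1:
  L0 = {0}
  L1 = {3,4}
  L2 = {1}
depth(1)=2, e.g. a·tau

Answer: 2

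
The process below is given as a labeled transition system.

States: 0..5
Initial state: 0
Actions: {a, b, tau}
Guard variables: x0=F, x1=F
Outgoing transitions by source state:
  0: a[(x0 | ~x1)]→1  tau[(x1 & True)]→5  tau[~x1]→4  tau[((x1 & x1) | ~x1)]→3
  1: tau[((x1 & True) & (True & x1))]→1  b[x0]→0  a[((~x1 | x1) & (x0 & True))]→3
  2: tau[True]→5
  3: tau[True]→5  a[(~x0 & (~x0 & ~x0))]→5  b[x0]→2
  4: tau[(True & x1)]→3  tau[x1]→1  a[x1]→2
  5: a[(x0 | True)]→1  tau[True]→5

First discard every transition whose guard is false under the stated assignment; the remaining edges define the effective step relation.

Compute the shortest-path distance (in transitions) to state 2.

Answer: UNREACHABLE

Working:
BFS to 2:
  depth 0: {0}
  depth 1: {1,3,4}
  depth 2: {5}
2 never appears.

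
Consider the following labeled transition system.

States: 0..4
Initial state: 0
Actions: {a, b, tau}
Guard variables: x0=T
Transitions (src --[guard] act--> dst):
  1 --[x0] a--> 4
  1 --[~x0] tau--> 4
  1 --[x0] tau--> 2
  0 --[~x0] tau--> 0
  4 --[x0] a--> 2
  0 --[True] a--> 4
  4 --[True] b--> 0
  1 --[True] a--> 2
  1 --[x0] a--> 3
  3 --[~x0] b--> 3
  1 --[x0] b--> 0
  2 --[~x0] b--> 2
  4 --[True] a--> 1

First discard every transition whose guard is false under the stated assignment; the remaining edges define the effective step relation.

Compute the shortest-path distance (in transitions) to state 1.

Layered search for 1:
  depth 0: {0}
  depth 1: {4}
  depth 2: {1,2}
depth(1)=2, e.g. a·a

Answer: 2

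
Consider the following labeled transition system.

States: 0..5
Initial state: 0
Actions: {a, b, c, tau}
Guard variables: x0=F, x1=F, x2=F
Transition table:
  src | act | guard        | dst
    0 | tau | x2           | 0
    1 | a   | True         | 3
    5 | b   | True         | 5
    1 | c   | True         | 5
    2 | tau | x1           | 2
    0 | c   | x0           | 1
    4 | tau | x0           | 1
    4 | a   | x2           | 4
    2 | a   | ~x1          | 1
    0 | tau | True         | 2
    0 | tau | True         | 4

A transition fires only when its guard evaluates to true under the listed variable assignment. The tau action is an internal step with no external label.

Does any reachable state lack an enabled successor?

Reach set: {0,1,2,3,4,5}
  0: tau→2  tau→4  [2 exit(s)]
  1: a→3  c→5  [2 exit(s)]
  2: a→1  [1 exit(s)]
  3: ∅  [deadlock]
  4: ∅  [deadlock]
  5: b→5  [1 exit(s)]
Path to 3: tau·a·a

Answer: DEADLOCK at state 3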